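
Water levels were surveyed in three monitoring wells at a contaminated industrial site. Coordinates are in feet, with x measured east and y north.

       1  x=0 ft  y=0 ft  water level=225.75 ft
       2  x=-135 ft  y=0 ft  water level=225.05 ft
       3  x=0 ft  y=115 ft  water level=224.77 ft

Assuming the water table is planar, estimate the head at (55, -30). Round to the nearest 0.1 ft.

∂h/∂x = (225.05 − 225.75) / (-135 − 0) = +0.005185
∂h/∂y = (224.77 − 225.75) / (115 − 0) = -0.008522
h(55, -30) = 225.75 + (+0.005185)·(55) + (-0.008522)·(-30) = 225.75 +0.285 +0.256 = 226.291 ft.

226.3 ft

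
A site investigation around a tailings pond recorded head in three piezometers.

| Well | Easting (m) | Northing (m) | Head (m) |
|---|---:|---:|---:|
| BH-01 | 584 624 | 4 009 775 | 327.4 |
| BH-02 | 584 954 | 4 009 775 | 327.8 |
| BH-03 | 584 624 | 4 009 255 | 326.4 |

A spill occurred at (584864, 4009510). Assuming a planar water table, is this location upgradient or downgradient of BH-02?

∂h/∂x = (327.8 − 327.4) / (584954 − 584624) = +0.001212
∂h/∂y = (326.4 − 327.4) / (4009255 − 4009775) = +0.001923
Head at (584864, 4009510) = 327.4 + (+0.001212)·(240) + (+0.001923)·(-265) = 327.18 m.
That is lower than the 327.8 m at BH-02, so the point is downgradient.

downgradient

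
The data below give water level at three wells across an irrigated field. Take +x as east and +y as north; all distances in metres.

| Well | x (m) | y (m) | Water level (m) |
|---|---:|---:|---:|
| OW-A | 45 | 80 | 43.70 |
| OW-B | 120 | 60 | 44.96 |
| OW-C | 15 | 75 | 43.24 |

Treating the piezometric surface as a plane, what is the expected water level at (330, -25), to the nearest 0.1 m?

Differences from OW-A: to OW-B (Δx, Δy, Δh) = (75, -20, +1.26); to OW-C = (-30, -5, -0.46).
Determinant of the coordinate differences = 75·(-5) − (-30)·(-20) = -975.
∂h/∂x = [(+1.26)·(-5) − (-0.46)·(-20)] / -975 = +0.01590
∂h/∂y = [75·(-0.46) − (-30)·(+1.26)] / -975 = -0.003385
h(330, -25) = 43.70 + (+0.01590)·(285) + (-0.003385)·(-105) = 43.70 +4.531 +0.355 = 48.586 m.

48.6 m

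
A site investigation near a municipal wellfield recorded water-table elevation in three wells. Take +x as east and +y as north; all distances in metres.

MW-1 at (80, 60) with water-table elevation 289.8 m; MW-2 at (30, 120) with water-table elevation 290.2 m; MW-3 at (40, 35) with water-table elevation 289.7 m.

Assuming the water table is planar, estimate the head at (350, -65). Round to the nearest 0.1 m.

288.8 m

Three-point gradient (reference MW-1): Δ to MW-2 = (-50, 60, +0.4), Δ to MW-3 = (-40, -25, -0.1).
∂h/∂x = -0.001096, ∂h/∂y = +0.005753 (det = 3650).
h(350, -65) = 289.8 + (-0.001096)·(270) + (+0.005753)·(-125) = 289.8 -0.296 -0.719 = 288.785 m.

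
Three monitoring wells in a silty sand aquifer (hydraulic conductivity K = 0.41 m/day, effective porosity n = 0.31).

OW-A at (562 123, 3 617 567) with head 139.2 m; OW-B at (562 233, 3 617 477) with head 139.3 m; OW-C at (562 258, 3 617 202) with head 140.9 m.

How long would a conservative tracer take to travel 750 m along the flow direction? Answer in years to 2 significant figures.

Taking OW-A as reference: OW-B−OW-A = (110, -90, +0.1); OW-C−OW-A = (135, -365, +1.7).
Solve a·Δx + b·Δy = Δh: det = 110·(-365) − 135·(-90) = -28000.
∂h/∂x = [(+0.1)·(-365) − (+1.7)·(-90)] / -28000 = -0.004161
∂h/∂y = [110·(+1.7) − 135·(+0.1)] / -28000 = -0.006196
|∇h| = √(-0.004161² + -0.006196²) = 0.007464
Seepage velocity v = K·i/n = 0.41 × 0.007464 / 0.31 = 0.009872 m/day.
t = 750 / 0.009872 = 7.597e+04 days = 208 years.

210 years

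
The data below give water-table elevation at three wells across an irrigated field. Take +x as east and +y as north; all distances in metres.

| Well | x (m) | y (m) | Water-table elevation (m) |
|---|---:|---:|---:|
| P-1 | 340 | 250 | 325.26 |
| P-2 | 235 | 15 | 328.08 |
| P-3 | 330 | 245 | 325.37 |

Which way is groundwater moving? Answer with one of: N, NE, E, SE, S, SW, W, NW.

Taking P-1 as reference: P-2−P-1 = (-105, -235, +2.82); P-3−P-1 = (-10, -5, +0.11).
Determinant of the coordinate differences = (-105)·(-5) − (-10)·(-235) = -1825.
∂h/∂x = [(+2.82)·(-5) − (+0.11)·(-235)] / -1825 = -0.006438
∂h/∂y = [(-105)·(+0.11) − (-10)·(+2.82)] / -1825 = -0.009123
Flow = −∇h = (+0.006438 east, +0.009123 north), which points northeast.

NE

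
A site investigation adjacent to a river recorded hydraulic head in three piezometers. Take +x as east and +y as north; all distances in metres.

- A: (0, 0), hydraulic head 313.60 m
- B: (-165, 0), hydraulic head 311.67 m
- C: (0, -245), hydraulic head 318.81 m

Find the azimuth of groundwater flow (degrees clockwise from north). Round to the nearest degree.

331°

∂h/∂x = (311.67 − 313.60) / (-165 − 0) = +0.01170
∂h/∂y = (318.81 − 313.60) / (-245 − 0) = -0.02127
Flow direction (−∇h) has components (-0.01170 E, +0.02127 N).
Azimuth = atan2(E, N) = atan2(-0.01170, +0.02127) = 331.2° ≈ 331°.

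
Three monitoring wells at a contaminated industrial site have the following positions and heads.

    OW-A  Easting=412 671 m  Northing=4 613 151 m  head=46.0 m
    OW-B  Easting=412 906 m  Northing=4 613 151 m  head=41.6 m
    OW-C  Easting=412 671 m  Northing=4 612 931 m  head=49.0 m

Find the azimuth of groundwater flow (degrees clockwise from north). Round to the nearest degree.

054°

∂h/∂x = (41.6 − 46.0) / (412906 − 412671) = -0.01872
∂h/∂y = (49.0 − 46.0) / (4612931 − 4613151) = -0.01364
Flow direction (−∇h) has components (+0.01872 E, +0.01364 N).
Azimuth = atan2(E, N) = atan2(+0.01872, +0.01364) = 53.9° ≈ 054°.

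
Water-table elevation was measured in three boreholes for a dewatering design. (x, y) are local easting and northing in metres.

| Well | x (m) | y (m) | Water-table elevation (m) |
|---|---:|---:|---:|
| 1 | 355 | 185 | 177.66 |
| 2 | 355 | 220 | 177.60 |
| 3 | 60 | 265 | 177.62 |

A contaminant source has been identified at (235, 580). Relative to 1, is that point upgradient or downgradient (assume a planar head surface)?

Differences from 1: to 2 (Δx, Δy, Δh) = (0, 35, -0.06); to 3 = (-295, 80, -0.04).
Solve a·Δx + b·Δy = Δh: det = 0·80 − (-295)·35 = 10325.
∂h/∂x = [(-0.06)·80 − (-0.04)·35] / 10325 = -0.0003293
∂h/∂y = [0·(-0.04) − (-295)·(-0.06)] / 10325 = -0.001714
Head at (235, 580) = 177.66 + (-0.0003293)·(-120) + (-0.001714)·(395) = 177.02 m.
That is lower than the 177.66 m at 1, so the point is downgradient.

downgradient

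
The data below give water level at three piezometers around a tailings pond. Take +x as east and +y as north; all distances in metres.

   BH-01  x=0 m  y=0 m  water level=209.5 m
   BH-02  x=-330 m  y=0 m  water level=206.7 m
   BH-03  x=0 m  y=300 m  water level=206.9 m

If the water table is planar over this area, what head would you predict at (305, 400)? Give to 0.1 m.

∂h/∂x = (206.7 − 209.5) / (-330 − 0) = +0.008485
∂h/∂y = (206.9 − 209.5) / (300 − 0) = -0.008667
h(305, 400) = 209.5 + (+0.008485)·(305) + (-0.008667)·(400) = 209.5 +2.588 -3.467 = 208.621 m.

208.6 m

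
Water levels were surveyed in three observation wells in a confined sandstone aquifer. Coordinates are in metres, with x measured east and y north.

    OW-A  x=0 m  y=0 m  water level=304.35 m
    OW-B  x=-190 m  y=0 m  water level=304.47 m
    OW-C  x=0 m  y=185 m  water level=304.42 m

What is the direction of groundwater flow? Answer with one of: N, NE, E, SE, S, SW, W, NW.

∂h/∂x = (304.47 − 304.35) / (-190 − 0) = -0.0006316
∂h/∂y = (304.42 − 304.35) / (185 − 0) = +0.0003784
Flow = −∇h = (+0.0006316 east, -0.0003784 north), which points southeast.

SE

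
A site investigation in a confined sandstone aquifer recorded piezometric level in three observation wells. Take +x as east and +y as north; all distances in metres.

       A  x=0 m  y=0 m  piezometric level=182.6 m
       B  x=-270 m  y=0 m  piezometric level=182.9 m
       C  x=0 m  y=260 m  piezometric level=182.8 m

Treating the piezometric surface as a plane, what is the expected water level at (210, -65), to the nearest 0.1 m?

∂h/∂x = (182.9 − 182.6) / (-270 − 0) = -0.001111
∂h/∂y = (182.8 − 182.6) / (260 − 0) = +0.0007692
h(210, -65) = 182.6 + (-0.001111)·(210) + (+0.0007692)·(-65) = 182.6 -0.233 -0.050 = 182.317 m.

182.3 m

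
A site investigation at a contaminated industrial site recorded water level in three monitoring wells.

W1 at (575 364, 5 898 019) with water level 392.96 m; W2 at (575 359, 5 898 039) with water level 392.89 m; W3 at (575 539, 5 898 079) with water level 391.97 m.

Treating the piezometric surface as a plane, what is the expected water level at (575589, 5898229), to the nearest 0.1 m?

391.1 m

With h = a·x + b·y + c and W1 as origin, the differences give:
  (-5)·a + 20·b = -0.07
  175·a + 60·b = -0.99
Eliminate b (×60 and ×20, subtract): -3800·a = 15.600 → a = ∂h/∂x = -0.004105
Back-substitute: b = ∂h/∂y = -0.004526.
h(575589, 5898229) = 392.96 + (-0.004105)·(225) + (-0.004526)·(210) = 392.96 -0.924 -0.951 = 391.086 m.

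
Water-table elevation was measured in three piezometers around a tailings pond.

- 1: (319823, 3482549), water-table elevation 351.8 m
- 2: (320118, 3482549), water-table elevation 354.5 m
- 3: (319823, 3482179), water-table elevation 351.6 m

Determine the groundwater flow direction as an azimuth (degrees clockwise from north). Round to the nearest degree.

267°

∂h/∂x = (354.5 − 351.8) / (320118 − 319823) = +0.009153
∂h/∂y = (351.6 − 351.8) / (3482179 − 3482549) = +0.0005405
Flow direction (−∇h) has components (-0.009153 E, -0.0005405 N).
Azimuth = atan2(E, N) = atan2(-0.009153, -0.0005405) = 266.6° ≈ 267°.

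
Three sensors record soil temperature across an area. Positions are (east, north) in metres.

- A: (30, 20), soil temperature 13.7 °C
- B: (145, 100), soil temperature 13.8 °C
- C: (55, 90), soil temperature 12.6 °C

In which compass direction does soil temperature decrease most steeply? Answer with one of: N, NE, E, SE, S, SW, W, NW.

NW

Differences from A: to B (Δx, Δy, Δh) = (115, 80, +0.1); to C = (25, 70, -1.1).
Solve a·Δx + b·Δy = ΔT: det = 115·70 − 25·80 = 6050.
∂T/∂x = [(+0.1)·70 − (-1.1)·80] / 6050 = +0.01570
∂T/∂y = [115·(-1.1) − 25·(+0.1)] / 6050 = -0.02132
Steepest decrease is along −∇f = (-0.01570 E, +0.02132 N) → northwest.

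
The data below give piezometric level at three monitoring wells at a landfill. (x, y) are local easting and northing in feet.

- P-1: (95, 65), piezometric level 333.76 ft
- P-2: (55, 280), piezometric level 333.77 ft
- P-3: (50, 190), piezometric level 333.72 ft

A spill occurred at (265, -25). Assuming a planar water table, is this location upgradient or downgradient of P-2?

Three-point gradient (reference P-1): Δ to P-2 = (-40, 215, +0.01), Δ to P-3 = (-45, 125, -0.04).
∂h/∂x = +0.002107, ∂h/∂y = +0.0004385 (det = 4675).
Head at (265, -25) = 333.76 + (+0.002107)·(170) + (+0.0004385)·(-90) = 334.08 ft.
That is higher than the 333.77 ft at P-2, so the point is upgradient.

upgradient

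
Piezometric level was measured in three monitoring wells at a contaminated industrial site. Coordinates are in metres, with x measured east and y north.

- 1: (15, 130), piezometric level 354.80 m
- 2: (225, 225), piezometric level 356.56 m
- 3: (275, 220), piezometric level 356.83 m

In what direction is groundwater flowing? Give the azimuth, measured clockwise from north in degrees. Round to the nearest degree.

With h = a·x + b·y + c and 1 as origin, the differences give:
  210·a + 95·b = +1.76
  260·a + 90·b = +2.03
Eliminate b (×90 and ×95, subtract): -5800·a = -34.450 → a = ∂h/∂x = +0.005940
Back-substitute: b = ∂h/∂y = +0.005397.
Flow direction (−∇h) has components (-0.005940 E, -0.005397 N).
Azimuth = atan2(E, N) = atan2(-0.005940, -0.005397) = 227.7° ≈ 228°.

228°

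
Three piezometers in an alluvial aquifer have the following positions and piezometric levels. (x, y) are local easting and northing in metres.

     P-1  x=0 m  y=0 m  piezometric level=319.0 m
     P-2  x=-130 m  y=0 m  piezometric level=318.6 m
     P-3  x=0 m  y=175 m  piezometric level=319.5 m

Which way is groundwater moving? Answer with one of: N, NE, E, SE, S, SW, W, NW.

SW

∂h/∂x = (318.6 − 319.0) / (-130 − 0) = +0.003077
∂h/∂y = (319.5 − 319.0) / (175 − 0) = +0.002857
Flow = −∇h = (-0.003077 east, -0.002857 north), which points southwest.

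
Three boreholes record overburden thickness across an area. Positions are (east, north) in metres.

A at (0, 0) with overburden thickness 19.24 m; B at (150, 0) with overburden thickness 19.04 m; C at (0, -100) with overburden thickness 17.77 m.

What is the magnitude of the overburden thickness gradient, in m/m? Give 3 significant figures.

0.0148 m/m

∂d/∂x = (19.04 − 19.24) / (150 − 0) = -0.001333
∂d/∂y = (17.77 − 19.24) / (-100 − 0) = +0.01470
|∇f| = √(-0.001333² + 0.01470²) = 0.01476 m/m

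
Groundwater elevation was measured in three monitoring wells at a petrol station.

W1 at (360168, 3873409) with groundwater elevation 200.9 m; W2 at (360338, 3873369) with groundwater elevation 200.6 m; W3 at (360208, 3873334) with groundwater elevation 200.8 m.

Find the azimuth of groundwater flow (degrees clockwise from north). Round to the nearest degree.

Three-point gradient (reference W1): Δ to W2 = (170, -40, -0.3), Δ to W3 = (40, -75, -0.1).
∂h/∂x = -0.001659, ∂h/∂y = +0.0004484 (det = -11150).
Flow direction (−∇h) has components (+0.001659 E, -0.0004484 N).
Azimuth = atan2(E, N) = atan2(+0.001659, -0.0004484) = 105.1° ≈ 105°.

105°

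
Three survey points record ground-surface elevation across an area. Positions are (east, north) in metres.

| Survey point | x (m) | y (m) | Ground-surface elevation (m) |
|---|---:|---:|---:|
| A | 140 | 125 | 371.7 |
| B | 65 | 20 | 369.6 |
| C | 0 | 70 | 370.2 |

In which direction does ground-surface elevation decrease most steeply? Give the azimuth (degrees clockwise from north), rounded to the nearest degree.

Three-point gradient (reference A): Δ to B = (-75, -105, -2.1), Δ to C = (-140, -55, -1.5).
∂z/∂x = +0.003972, ∂z/∂y = +0.01716 (det = -10575).
Steepest decrease is along −∇f: components (-0.003972 E, -0.01716 N).
Azimuth = atan2(-0.003972, -0.01716) = 193.0° ≈ 193°.

193°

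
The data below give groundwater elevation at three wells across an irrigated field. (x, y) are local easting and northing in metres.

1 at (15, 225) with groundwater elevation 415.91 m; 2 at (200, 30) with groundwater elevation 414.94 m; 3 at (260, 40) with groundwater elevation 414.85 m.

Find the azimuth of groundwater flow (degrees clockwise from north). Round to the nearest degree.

147°

Taking 1 as reference: 2−1 = (185, -195, -0.97); 3−1 = (245, -185, -1.06).
Determinant of the coordinate differences = 185·(-185) − 245·(-195) = 13550.
∂h/∂x = [(-0.97)·(-185) − (-1.06)·(-195)] / 13550 = -0.002011
∂h/∂y = [185·(-1.06) − 245·(-0.97)] / 13550 = +0.003066
Flow direction (−∇h) has components (+0.002011 E, -0.003066 N).
Azimuth = atan2(E, N) = atan2(+0.002011, -0.003066) = 146.7° ≈ 147°.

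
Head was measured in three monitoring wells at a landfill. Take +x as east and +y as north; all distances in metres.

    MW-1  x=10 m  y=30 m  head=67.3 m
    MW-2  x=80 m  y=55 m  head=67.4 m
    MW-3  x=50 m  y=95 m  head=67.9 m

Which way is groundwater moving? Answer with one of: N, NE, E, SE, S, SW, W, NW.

Three-point gradient (reference MW-1): Δ to MW-2 = (70, 25, +0.1), Δ to MW-3 = (40, 65, +0.6).
∂h/∂x = -0.002394, ∂h/∂y = +0.01070 (det = 3550).
Flow = −∇h = (+0.002394 east, -0.01070 north), which points south.

S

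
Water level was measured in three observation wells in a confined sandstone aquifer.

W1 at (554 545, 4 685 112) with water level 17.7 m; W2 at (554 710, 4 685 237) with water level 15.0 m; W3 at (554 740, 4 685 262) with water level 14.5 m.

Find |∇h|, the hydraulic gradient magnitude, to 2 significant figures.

0.014

Taking W1 as reference: W2−W1 = (165, 125, -2.7); W3−W1 = (195, 150, -3.2).
Solve a·Δx + b·Δy = Δh: det = 165·150 − 195·125 = 375.
∂h/∂x = [(-2.7)·150 − (-3.2)·125] / 375 = -0.01333
∂h/∂y = [165·(-3.2) − 195·(-2.7)] / 375 = -0.004000
|∇h| = √(-0.01333² + -0.004000²) = 0.01392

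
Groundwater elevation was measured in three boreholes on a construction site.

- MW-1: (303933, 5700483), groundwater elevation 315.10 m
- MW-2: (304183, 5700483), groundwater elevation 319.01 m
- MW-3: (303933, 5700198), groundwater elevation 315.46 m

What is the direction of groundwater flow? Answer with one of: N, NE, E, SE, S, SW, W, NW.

∂h/∂x = (319.01 − 315.10) / (304183 − 303933) = +0.01564
∂h/∂y = (315.46 − 315.10) / (5700198 − 5700483) = -0.001263
Flow = −∇h = (-0.01564 east, +0.001263 north), which points west.

W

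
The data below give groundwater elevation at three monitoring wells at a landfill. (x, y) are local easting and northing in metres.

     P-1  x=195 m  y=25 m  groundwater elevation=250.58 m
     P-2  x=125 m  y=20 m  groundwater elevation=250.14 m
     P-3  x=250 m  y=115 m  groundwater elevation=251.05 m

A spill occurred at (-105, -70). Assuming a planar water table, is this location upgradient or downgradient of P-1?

With h = a·x + b·y + c and P-1 as origin, the differences give:
  (-70)·a + (-5)·b = -0.44
  55·a + 90·b = +0.47
Eliminate b (×90 and ×(-5), subtract): -6025·a = -37.250 → a = ∂h/∂x = +0.006183
Back-substitute: b = ∂h/∂y = +0.001444.
Head at (-105, -70) = 250.58 + (+0.006183)·(-300) + (+0.001444)·(-95) = 248.59 m.
That is lower than the 250.58 m at P-1, so the point is downgradient.

downgradient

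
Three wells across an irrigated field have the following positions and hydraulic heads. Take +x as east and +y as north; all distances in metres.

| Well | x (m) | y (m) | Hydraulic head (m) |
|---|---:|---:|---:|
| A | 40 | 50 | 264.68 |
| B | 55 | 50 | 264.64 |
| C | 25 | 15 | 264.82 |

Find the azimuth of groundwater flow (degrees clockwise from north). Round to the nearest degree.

043°

With h = a·x + b·y + c and A as origin, the differences give:
  15·a + 0·b = -0.04
  (-15)·a + (-35)·b = +0.14
Eliminate b (×(-35) and ×0, subtract): -525·a = 1.400 → a = ∂h/∂x = -0.002667
Back-substitute: b = ∂h/∂y = -0.002857.
Flow direction (−∇h) has components (+0.002667 E, +0.002857 N).
Azimuth = atan2(E, N) = atan2(+0.002667, +0.002857) = 43.0° ≈ 043°.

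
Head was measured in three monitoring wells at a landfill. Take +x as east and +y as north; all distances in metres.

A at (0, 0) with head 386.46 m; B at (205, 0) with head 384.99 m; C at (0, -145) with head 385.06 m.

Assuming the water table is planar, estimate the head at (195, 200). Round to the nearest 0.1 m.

387.0 m

∂h/∂x = (384.99 − 386.46) / (205 − 0) = -0.007171
∂h/∂y = (385.06 − 386.46) / (-145 − 0) = +0.009655
h(195, 200) = 386.46 + (-0.007171)·(195) + (+0.009655)·(200) = 386.46 -1.398 +1.931 = 386.993 m.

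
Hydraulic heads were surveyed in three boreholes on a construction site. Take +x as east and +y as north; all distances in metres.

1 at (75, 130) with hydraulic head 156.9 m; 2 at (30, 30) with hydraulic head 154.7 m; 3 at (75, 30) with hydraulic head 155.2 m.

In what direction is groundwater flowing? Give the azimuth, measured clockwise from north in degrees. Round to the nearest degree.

Taking 1 as reference: 2−1 = (-45, -100, -2.2); 3−1 = (0, -100, -1.7).
Determinant of the coordinate differences = (-45)·(-100) − 0·(-100) = 4500.
∂h/∂x = [(-2.2)·(-100) − (-1.7)·(-100)] / 4500 = +0.01111
∂h/∂y = [(-45)·(-1.7) − 0·(-2.2)] / 4500 = +0.01700
Flow direction (−∇h) has components (-0.01111 E, -0.01700 N).
Azimuth = atan2(E, N) = atan2(-0.01111, -0.01700) = 213.2° ≈ 213°.

213°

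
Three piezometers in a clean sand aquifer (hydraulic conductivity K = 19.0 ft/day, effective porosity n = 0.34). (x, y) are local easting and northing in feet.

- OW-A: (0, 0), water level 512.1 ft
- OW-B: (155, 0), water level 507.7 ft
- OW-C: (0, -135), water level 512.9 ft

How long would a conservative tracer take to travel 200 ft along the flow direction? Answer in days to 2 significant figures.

120 days

∂h/∂x = (507.7 − 512.1) / (155 − 0) = -0.02839
∂h/∂y = (512.9 − 512.1) / (-135 − 0) = -0.005926
|∇h| = √(-0.02839² + -0.005926²) = 0.029
Seepage velocity v = K·i/n = 19.0 × 0.029 / 0.34 = 1.621 ft/day.
t = 200 / 1.621 = 123.4 days.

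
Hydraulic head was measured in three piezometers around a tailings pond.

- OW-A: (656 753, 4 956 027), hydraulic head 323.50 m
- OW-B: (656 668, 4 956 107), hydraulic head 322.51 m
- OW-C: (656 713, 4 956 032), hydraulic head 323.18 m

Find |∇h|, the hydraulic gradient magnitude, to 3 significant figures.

With h = a·x + b·y + c and OW-A as origin, the differences give:
  (-85)·a + 80·b = -0.99
  (-40)·a + 5·b = -0.32
Eliminate b (×5 and ×80, subtract): 2775·a = 20.650 → a = ∂h/∂x = +0.007441
Back-substitute: b = ∂h/∂y = -0.004468.
|∇h| = √(0.007441² + -0.004468²) = 0.008679

0.00868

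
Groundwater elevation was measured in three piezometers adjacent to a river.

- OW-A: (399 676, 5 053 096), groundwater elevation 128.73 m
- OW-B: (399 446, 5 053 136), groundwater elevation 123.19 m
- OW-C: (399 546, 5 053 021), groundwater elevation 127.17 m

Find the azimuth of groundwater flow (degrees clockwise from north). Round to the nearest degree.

Differences from OW-A: to OW-B (Δx, Δy, Δh) = (-230, 40, -5.54); to OW-C = (-130, -75, -1.56).
Determinant of the coordinate differences = (-230)·(-75) − (-130)·40 = 22450.
∂h/∂x = [(-5.54)·(-75) − (-1.56)·40] / 22450 = +0.02129
∂h/∂y = [(-230)·(-1.56) − (-130)·(-5.54)] / 22450 = -0.01610
Flow direction (−∇h) has components (-0.02129 E, +0.01610 N).
Azimuth = atan2(E, N) = atan2(-0.02129, +0.01610) = 307.1° ≈ 307°.

307°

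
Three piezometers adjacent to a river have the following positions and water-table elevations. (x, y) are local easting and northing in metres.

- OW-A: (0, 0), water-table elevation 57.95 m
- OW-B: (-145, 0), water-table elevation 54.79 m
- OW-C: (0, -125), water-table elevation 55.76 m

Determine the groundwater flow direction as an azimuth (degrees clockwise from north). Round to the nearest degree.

231°

∂h/∂x = (54.79 − 57.95) / (-145 − 0) = +0.02179
∂h/∂y = (55.76 − 57.95) / (-125 − 0) = +0.01752
Flow direction (−∇h) has components (-0.02179 E, -0.01752 N).
Azimuth = atan2(E, N) = atan2(-0.02179, -0.01752) = 231.2° ≈ 231°.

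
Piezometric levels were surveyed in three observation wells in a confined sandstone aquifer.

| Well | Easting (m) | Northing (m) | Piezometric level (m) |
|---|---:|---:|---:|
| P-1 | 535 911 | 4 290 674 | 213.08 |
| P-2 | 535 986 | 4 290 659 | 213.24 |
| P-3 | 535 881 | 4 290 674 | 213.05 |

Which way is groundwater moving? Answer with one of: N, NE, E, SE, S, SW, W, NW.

With h = a·x + b·y + c and P-1 as origin, the differences give:
  75·a + (-15)·b = +0.16
  (-30)·a + 0·b = -0.03
Eliminate b (×0 and ×(-15), subtract): -450·a = -0.450 → a = ∂h/∂x = +0.001000
Back-substitute: b = ∂h/∂y = -0.005667.
Flow = −∇h = (-0.001000 east, +0.005667 north), which points north.

N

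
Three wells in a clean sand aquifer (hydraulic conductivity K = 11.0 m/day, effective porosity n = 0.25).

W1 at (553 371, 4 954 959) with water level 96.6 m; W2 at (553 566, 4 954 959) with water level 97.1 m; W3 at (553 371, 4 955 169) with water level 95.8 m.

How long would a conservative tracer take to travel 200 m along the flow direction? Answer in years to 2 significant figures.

2.7 years

∂h/∂x = (97.1 − 96.6) / (553566 − 553371) = +0.002564
∂h/∂y = (95.8 − 96.6) / (4955169 − 4954959) = -0.003810
|∇h| = √(0.002564² + -0.003810²) = 0.004592
Seepage velocity v = K·i/n = 11.0 × 0.004592 / 0.25 = 0.202 m/day.
t = 200 / 0.202 = 990.1 days = 2.71 years.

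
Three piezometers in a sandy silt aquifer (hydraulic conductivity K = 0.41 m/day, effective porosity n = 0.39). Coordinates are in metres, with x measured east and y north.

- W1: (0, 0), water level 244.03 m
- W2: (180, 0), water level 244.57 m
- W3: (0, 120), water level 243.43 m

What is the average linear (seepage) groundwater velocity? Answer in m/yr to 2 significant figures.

2.2 m/yr

∂h/∂x = (244.57 − 244.03) / (180 − 0) = +0.003000
∂h/∂y = (243.43 − 244.03) / (120 − 0) = -0.005000
|∇h| = √(0.003000² + -0.005000²) = 0.005831
Seepage velocity v = K·i/n = 0.41 × 0.005831 / 0.39 = 0.00613 m/day = 2.239 m/yr.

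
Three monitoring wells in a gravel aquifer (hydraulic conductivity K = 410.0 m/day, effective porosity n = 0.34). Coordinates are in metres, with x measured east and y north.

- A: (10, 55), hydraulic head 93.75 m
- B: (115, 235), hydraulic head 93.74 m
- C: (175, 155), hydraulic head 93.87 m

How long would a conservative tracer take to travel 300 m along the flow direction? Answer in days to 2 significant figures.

Three-point gradient (reference A): Δ to B = (105, 180, -0.01), Δ to C = (165, 100, +0.12).
∂h/∂x = +0.001177, ∂h/∂y = -0.0007422 (det = -19200).
|∇h| = √(0.001177² + -0.0007422²) = 0.001391
Seepage velocity v = K·i/n = 410.0 × 0.001391 / 0.34 = 1.677 m/day.
t = 300 / 1.677 = 178.9 days.

180 days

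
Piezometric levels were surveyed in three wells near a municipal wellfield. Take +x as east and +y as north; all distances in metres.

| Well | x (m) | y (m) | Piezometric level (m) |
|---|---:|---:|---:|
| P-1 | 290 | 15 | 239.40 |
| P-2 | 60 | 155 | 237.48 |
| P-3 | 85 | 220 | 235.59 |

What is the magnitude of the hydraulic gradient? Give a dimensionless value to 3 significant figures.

0.0272

Three-point gradient (reference P-1): Δ to P-2 = (-230, 140, -1.92), Δ to P-3 = (-205, 205, -3.81).
∂h/∂x = -0.007577, ∂h/∂y = -0.02616 (det = -18450).
|∇h| = √(-0.007577² + -0.02616²) = 0.02724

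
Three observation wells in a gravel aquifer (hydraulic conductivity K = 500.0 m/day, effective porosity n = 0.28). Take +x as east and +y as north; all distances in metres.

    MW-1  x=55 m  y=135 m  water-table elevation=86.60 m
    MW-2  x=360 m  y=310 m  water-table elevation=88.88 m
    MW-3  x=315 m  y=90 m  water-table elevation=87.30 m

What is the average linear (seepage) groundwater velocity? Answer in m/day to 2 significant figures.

Differences from MW-1: to MW-2 (Δx, Δy, Δh) = (305, 175, +2.28); to MW-3 = (260, -45, +0.70).
Determinant of the coordinate differences = 305·(-45) − 260·175 = -59225.
∂h/∂x = [(+2.28)·(-45) − (+0.70)·175] / -59225 = +0.003801
∂h/∂y = [305·(+0.70) − 260·(+2.28)] / -59225 = +0.006404
|∇h| = √(0.003801² + 0.006404²) = 0.007447
Seepage velocity v = K·i/n = 500.0 × 0.007447 / 0.28 = 13.3 m/day.

13 m/day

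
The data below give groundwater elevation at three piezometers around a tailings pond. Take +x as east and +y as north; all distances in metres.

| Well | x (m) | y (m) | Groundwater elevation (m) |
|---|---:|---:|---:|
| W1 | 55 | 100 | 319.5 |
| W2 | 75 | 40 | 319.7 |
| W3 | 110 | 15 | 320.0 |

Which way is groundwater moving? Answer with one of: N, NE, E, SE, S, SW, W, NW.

Differences from W1: to W2 (Δx, Δy, Δh) = (20, -60, +0.2); to W3 = (55, -85, +0.5).
Solve a·Δx + b·Δy = Δh: det = 20·(-85) − 55·(-60) = 1600.
∂h/∂x = [(+0.2)·(-85) − (+0.5)·(-60)] / 1600 = +0.008125
∂h/∂y = [20·(+0.5) − 55·(+0.2)] / 1600 = -0.0006250
Flow = −∇h = (-0.008125 east, +0.0006250 north), which points west.

W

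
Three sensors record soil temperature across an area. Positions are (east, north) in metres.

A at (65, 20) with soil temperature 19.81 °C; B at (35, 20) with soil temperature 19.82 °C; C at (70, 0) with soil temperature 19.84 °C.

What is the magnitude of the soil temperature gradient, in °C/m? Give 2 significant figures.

0.0016 °C/m

Differences from A: to B (Δx, Δy, Δh) = (-30, 0, +0.01); to C = (5, -20, +0.03).
Solve a·Δx + b·Δy = ΔT: det = (-30)·(-20) − 5·0 = 600.
∂T/∂x = [(+0.01)·(-20) − (+0.03)·0] / 600 = -0.0003333
∂T/∂y = [(-30)·(+0.03) − 5·(+0.01)] / 600 = -0.001583
|∇f| = √(-0.0003333² + -0.001583²) = 0.001618 °C/m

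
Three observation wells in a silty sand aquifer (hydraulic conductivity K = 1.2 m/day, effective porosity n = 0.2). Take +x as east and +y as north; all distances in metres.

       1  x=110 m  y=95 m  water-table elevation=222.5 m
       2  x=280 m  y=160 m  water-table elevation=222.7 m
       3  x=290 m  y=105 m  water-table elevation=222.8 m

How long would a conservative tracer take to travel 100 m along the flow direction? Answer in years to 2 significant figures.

With h = a·x + b·y + c and 1 as origin, the differences give:
  170·a + 65·b = +0.2
  180·a + 10·b = +0.3
Eliminate b (×10 and ×65, subtract): -10000·a = -17.50 → a = ∂h/∂x = +0.001750
Back-substitute: b = ∂h/∂y = -0.001500.
|∇h| = √(0.001750² + -0.001500²) = 0.002305
Seepage velocity v = K·i/n = 1.2 × 0.002305 / 0.2 = 0.01383 m/day.
t = 100 / 0.01383 = 7231 days = 19.8 years.

20 years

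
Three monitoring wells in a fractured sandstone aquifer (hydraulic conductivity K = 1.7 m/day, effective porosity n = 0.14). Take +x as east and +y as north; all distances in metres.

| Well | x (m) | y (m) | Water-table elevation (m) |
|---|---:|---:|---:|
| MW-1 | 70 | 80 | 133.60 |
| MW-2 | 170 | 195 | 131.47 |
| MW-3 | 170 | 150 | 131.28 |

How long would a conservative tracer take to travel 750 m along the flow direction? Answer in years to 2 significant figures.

6.4 years

Differences from MW-1: to MW-2 (Δx, Δy, Δh) = (100, 115, -2.13); to MW-3 = (100, 70, -2.32).
Determinant of the coordinate differences = 100·70 − 100·115 = -4500.
∂h/∂x = [(-2.13)·70 − (-2.32)·115] / -4500 = -0.02616
∂h/∂y = [100·(-2.32) − 100·(-2.13)] / -4500 = +0.004222
|∇h| = √(-0.02616² + 0.004222²) = 0.0265
Seepage velocity v = K·i/n = 1.7 × 0.0265 / 0.14 = 0.3218 m/day.
t = 750 / 0.3218 = 2331 days = 6.38 years.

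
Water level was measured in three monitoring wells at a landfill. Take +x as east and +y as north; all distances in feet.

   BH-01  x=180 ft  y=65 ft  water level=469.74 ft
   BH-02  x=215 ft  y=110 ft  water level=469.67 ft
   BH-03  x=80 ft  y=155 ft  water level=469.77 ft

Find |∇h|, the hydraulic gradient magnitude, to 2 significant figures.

0.0013

With h = a·x + b·y + c and BH-01 as origin, the differences give:
  35·a + 45·b = -0.07
  (-100)·a + 90·b = +0.03
Eliminate b (×90 and ×45, subtract): 7650·a = -7.650 → a = ∂h/∂x = -0.0010000
Back-substitute: b = ∂h/∂y = -0.0007778.
|∇h| = √(-0.0010000² + -0.0007778²) = 0.001267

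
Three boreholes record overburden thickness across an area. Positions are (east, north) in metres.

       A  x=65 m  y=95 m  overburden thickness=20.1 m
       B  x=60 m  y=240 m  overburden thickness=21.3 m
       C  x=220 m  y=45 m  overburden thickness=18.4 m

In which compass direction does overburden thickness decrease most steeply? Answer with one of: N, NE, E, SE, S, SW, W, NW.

SE

Taking A as reference: B−A = (-5, 145, +1.2); C−A = (155, -50, -1.7).
Solve a·Δx + b·Δy = Δd: det = (-5)·(-50) − 155·145 = -22225.
∂d/∂x = [(+1.2)·(-50) − (-1.7)·145] / -22225 = -0.008391
∂d/∂y = [(-5)·(-1.7) − 155·(+1.2)] / -22225 = +0.007987
Steepest decrease is along −∇f = (+0.008391 E, -0.007987 N) → southeast.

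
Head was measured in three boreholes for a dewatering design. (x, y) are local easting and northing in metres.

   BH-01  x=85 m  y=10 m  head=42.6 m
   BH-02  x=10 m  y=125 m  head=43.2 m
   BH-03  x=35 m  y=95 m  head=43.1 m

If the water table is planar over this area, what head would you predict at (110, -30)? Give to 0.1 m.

42.4 m

Differences from BH-01: to BH-02 (Δx, Δy, Δh) = (-75, 115, +0.6); to BH-03 = (-50, 85, +0.5).
Determinant of the coordinate differences = (-75)·85 − (-50)·115 = -625.
∂h/∂x = [(+0.6)·85 − (+0.5)·115] / -625 = +0.01040
∂h/∂y = [(-75)·(+0.5) − (-50)·(+0.6)] / -625 = +0.01200
h(110, -30) = 42.6 + (+0.01040)·(25) + (+0.01200)·(-40) = 42.6 +0.260 -0.480 = 42.380 m.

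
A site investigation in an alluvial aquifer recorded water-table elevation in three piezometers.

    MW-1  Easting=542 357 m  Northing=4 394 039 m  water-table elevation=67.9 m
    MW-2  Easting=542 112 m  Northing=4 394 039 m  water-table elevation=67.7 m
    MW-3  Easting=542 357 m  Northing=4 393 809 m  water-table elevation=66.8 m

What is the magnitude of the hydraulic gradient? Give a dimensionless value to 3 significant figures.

∂h/∂x = (67.7 − 67.9) / (542112 − 542357) = +0.0008163
∂h/∂y = (66.8 − 67.9) / (4393809 − 4394039) = +0.004783
|∇h| = √(0.0008163² + 0.004783²) = 0.004852

0.00485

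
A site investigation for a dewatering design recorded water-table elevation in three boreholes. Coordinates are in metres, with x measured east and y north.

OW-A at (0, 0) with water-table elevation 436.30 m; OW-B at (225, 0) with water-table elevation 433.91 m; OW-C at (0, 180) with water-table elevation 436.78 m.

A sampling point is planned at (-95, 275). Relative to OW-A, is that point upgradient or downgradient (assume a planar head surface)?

upgradient

∂h/∂x = (433.91 − 436.30) / (225 − 0) = -0.01062
∂h/∂y = (436.78 − 436.30) / (180 − 0) = +0.002667
Head at (-95, 275) = 436.30 + (-0.01062)·(-95) + (+0.002667)·(275) = 438.04 m.
That is higher than the 436.30 m at OW-A, so the point is upgradient.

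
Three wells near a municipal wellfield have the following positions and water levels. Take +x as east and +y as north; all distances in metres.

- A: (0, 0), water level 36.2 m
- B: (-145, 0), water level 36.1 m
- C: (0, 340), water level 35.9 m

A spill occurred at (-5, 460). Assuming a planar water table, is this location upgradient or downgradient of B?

∂h/∂x = (36.1 − 36.2) / (-145 − 0) = +0.0006897
∂h/∂y = (35.9 − 36.2) / (340 − 0) = -0.0008824
Head at (-5, 460) = 36.2 + (+0.0006897)·(-5) + (-0.0008824)·(460) = 35.79 m.
That is lower than the 36.1 m at B, so the point is downgradient.

downgradient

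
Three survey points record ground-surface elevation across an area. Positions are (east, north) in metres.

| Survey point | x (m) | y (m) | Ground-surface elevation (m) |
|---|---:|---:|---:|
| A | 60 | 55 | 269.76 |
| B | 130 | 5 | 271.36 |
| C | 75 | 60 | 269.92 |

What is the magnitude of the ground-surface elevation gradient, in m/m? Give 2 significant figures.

0.019 m/m

Taking A as reference: B−A = (70, -50, +1.60); C−A = (15, 5, +0.16).
Determinant of the coordinate differences = 70·5 − 15·(-50) = 1100.
∂z/∂x = [(+1.60)·5 − (+0.16)·(-50)] / 1100 = +0.01455
∂z/∂y = [70·(+0.16) − 15·(+1.60)] / 1100 = -0.01164
|∇f| = √(0.01455² + -0.01164²) = 0.01863 m/m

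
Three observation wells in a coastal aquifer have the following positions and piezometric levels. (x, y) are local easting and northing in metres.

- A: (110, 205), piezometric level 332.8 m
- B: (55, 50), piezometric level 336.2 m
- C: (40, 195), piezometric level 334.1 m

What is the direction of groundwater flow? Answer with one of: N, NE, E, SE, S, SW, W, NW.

NE

Differences from A: to B (Δx, Δy, Δh) = (-55, -155, +3.4); to C = (-70, -10, +1.3).
Solve a·Δx + b·Δy = Δh: det = (-55)·(-10) − (-70)·(-155) = -10300.
∂h/∂x = [(+3.4)·(-10) − (+1.3)·(-155)] / -10300 = -0.01626
∂h/∂y = [(-55)·(+1.3) − (-70)·(+3.4)] / -10300 = -0.01617
Flow = −∇h = (+0.01626 east, +0.01617 north), which points northeast.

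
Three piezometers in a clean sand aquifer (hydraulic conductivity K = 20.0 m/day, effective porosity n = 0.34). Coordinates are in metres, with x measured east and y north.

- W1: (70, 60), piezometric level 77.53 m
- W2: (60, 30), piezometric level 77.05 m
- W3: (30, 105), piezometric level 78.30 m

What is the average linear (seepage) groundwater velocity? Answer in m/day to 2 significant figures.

Taking W1 as reference: W2−W1 = (-10, -30, -0.48); W3−W1 = (-40, 45, +0.77).
Solve a·Δx + b·Δy = Δh: det = (-10)·45 − (-40)·(-30) = -1650.
∂h/∂x = [(-0.48)·45 − (+0.77)·(-30)] / -1650 = -0.0009091
∂h/∂y = [(-10)·(+0.77) − (-40)·(-0.48)] / -1650 = +0.01630
|∇h| = √(-0.0009091² + 0.01630²) = 0.01633
Seepage velocity v = K·i/n = 20.0 × 0.01633 / 0.34 = 0.9606 m/day.

0.96 m/day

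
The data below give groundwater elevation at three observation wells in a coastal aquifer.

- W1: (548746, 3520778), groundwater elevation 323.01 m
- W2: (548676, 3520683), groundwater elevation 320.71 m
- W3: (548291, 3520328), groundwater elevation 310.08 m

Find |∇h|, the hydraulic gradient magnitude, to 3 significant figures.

0.0204

Differences from W1: to W2 (Δx, Δy, Δh) = (-70, -95, -2.30); to W3 = (-455, -450, -12.93).
Solve a·Δx + b·Δy = Δh: det = (-70)·(-450) − (-455)·(-95) = -11725.
∂h/∂x = [(-2.30)·(-450) − (-12.93)·(-95)] / -11725 = +0.01649
∂h/∂y = [(-70)·(-12.93) − (-455)·(-2.30)] / -11725 = +0.01206
|∇h| = √(0.01649² + 0.01206²) = 0.02043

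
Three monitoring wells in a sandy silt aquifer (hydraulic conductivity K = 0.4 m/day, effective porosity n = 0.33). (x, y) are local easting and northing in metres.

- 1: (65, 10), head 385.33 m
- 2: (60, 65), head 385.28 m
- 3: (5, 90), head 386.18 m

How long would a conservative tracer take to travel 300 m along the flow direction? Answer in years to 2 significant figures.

38 years

Differences from 1: to 2 (Δx, Δy, Δh) = (-5, 55, -0.05); to 3 = (-60, 80, +0.85).
Determinant of the coordinate differences = (-5)·80 − (-60)·55 = 2900.
∂h/∂x = [(-0.05)·80 − (+0.85)·55] / 2900 = -0.01750
∂h/∂y = [(-5)·(+0.85) − (-60)·(-0.05)] / 2900 = -0.002500
|∇h| = √(-0.01750² + -0.002500²) = 0.01768
Seepage velocity v = K·i/n = 0.4 × 0.01768 / 0.33 = 0.02143 m/day.
t = 300 / 0.02143 = 1.4e+04 days = 38.3 years.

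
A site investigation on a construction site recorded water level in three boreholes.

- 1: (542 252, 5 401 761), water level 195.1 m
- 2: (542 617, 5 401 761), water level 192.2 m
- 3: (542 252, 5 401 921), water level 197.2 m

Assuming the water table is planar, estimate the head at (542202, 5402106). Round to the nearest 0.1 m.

200.0 m

∂h/∂x = (192.2 − 195.1) / (542617 − 542252) = -0.007945
∂h/∂y = (197.2 − 195.1) / (5401921 − 5401761) = +0.01312
h(542202, 5402106) = 195.1 + (-0.007945)·(-50) + (+0.01312)·(345) = 195.1 +0.397 +4.528 = 200.025 m.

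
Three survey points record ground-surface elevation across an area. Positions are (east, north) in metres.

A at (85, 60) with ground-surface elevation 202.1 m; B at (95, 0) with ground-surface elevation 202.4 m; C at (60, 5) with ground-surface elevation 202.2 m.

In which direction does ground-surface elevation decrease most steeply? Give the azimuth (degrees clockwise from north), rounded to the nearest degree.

With z = a·x + b·y + c and A as origin, the differences give:
  10·a + (-60)·b = +0.3
  (-25)·a + (-55)·b = +0.1
Eliminate b (×(-55) and ×(-60), subtract): -2050·a = -10.50 → a = ∂z/∂x = +0.005122
Back-substitute: b = ∂z/∂y = -0.004146.
Steepest decrease is along −∇f: components (-0.005122 E, +0.004146 N).
Azimuth = atan2(-0.005122, +0.004146) = 309.0° ≈ 309°.

309°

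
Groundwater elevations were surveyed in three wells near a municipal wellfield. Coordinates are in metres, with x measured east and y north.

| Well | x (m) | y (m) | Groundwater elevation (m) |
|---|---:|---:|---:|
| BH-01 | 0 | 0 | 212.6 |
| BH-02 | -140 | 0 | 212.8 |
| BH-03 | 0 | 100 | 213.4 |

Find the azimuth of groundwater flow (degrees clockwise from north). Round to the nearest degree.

∂h/∂x = (212.8 − 212.6) / (-140 − 0) = -0.001429
∂h/∂y = (213.4 − 212.6) / (100 − 0) = +0.008000
Flow direction (−∇h) has components (+0.001429 E, -0.008000 N).
Azimuth = atan2(E, N) = atan2(+0.001429, -0.008000) = 169.9° ≈ 170°.

170°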